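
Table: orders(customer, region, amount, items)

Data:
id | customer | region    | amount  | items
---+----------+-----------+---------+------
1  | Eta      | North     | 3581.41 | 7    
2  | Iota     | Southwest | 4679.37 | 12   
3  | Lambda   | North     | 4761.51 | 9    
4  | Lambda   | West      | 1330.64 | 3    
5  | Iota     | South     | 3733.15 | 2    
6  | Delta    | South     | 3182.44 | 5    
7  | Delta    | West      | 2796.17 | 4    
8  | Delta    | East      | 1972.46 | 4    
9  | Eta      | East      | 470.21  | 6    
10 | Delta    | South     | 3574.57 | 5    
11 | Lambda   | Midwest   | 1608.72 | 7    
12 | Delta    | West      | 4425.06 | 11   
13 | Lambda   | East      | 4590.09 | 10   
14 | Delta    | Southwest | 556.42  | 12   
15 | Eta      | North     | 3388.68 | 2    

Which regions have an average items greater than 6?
SELECT region, AVG(items)
FROM orders
GROUP BY region
HAVING AVG(items) > 6

Result:
  East: avg=6.67
  Midwest: avg=7.00
  Southwest: avg=12.00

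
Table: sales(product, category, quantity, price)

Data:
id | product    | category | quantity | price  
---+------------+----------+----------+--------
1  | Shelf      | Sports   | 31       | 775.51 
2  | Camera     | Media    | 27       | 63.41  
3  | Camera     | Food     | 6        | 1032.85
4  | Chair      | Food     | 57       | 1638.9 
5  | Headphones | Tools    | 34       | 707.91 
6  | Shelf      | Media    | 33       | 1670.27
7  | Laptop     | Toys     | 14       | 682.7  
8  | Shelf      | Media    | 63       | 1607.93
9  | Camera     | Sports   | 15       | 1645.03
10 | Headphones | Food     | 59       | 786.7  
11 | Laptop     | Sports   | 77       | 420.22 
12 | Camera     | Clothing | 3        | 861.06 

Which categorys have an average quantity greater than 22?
SELECT category, AVG(quantity)
FROM sales
GROUP BY category
HAVING AVG(quantity) > 22

Result:
  Food: avg=40.67
  Media: avg=41.00
  Sports: avg=41.00
  Tools: avg=34.00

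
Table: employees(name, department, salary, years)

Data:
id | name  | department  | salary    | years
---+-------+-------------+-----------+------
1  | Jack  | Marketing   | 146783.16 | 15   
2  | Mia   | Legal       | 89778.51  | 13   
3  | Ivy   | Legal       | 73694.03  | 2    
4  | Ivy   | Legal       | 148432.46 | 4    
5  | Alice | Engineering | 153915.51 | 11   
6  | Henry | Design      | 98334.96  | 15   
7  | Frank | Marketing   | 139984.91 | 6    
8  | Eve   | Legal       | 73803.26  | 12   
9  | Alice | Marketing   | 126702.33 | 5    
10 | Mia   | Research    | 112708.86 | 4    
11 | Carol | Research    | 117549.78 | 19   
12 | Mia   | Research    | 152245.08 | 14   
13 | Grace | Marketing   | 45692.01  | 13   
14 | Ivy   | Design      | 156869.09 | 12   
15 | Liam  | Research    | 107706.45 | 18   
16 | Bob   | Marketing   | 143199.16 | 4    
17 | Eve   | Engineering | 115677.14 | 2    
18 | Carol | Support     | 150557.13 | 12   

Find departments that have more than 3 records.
SELECT department, COUNT(*) as cnt
FROM employees
GROUP BY department
HAVING COUNT(*) > 3

Result:
  Legal: 4
  Marketing: 5
  Research: 4

Note: HAVING filters groups after aggregation, WHERE filters rows before.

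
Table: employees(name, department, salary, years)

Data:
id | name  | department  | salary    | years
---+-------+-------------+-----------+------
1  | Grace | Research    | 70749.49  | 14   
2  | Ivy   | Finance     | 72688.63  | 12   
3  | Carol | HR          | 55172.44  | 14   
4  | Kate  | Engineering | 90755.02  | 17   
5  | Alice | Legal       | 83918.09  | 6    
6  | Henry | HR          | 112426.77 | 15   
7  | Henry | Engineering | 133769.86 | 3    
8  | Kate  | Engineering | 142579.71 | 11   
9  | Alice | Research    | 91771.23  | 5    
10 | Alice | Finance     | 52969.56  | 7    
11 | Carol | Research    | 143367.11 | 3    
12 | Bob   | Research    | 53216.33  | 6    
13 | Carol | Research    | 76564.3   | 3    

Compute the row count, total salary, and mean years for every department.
SELECT department,
       COUNT(*) as cnt,
       SUM(salary) as total_salary,
       AVG(years) as avg_years
FROM employees
GROUP BY department

Result:
  Engineering: 3 records, 367104.59 total salary, 10.33 avg years
  Finance: 2 records, 125658.19 total salary, 9.50 avg years
  HR: 2 records, 167599.21 total salary, 14.50 avg years
  Legal: 1 records, 83918.09 total salary, 6.00 avg years
  Research: 5 records, 435668.46 total salary, 6.20 avg years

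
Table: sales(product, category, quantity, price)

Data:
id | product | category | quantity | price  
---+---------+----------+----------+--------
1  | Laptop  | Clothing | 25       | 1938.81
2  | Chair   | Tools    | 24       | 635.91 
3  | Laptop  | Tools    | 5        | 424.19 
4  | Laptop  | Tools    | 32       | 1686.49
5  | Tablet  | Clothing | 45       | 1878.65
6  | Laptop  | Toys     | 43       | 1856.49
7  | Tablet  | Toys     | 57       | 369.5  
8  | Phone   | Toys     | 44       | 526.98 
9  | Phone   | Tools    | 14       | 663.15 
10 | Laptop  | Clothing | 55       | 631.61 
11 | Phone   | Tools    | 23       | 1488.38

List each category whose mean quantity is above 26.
SELECT category, AVG(quantity)
FROM sales
GROUP BY category
HAVING AVG(quantity) > 26

Result:
  Clothing: avg=41.67
  Toys: avg=48.00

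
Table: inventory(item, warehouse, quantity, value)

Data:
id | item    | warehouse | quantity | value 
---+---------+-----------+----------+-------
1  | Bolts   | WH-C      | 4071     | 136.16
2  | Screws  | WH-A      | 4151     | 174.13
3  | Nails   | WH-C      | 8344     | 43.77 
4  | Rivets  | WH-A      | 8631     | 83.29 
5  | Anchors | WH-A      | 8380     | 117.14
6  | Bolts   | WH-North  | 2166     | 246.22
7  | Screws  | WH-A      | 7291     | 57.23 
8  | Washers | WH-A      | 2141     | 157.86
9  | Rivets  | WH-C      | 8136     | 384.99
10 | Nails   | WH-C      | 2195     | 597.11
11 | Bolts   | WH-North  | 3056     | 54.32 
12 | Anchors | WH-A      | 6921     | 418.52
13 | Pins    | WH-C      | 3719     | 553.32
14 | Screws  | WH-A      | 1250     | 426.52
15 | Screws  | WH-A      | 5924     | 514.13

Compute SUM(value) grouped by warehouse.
SELECT warehouse, SUM(value) as result
FROM inventory
GROUP BY warehouse

Result:
  WH-A: 1948.82
  WH-C: 1715.35
  WH-North: 300.54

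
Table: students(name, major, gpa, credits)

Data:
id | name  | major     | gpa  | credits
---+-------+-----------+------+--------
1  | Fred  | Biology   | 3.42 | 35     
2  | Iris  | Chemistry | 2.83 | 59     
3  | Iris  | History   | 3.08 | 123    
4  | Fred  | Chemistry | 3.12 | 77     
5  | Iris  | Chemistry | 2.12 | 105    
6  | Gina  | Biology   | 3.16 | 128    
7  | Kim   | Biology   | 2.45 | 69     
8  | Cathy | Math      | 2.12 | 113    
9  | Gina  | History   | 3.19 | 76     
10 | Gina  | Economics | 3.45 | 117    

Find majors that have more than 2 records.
SELECT major, COUNT(*) as cnt
FROM students
GROUP BY major
HAVING COUNT(*) > 2

Result:
  Biology: 3
  Chemistry: 3

Note: HAVING filters groups after aggregation, WHERE filters rows before.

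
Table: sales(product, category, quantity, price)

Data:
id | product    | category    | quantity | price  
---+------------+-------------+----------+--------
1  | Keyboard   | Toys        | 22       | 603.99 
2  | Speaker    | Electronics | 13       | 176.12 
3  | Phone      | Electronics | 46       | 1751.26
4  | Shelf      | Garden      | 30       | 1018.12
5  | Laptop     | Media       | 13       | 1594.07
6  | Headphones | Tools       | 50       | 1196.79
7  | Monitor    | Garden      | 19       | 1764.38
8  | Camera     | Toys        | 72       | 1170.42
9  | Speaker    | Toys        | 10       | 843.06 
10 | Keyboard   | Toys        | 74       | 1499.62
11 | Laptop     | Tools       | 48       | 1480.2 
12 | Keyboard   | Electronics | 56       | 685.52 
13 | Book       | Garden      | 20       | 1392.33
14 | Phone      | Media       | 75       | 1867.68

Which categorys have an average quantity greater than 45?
SELECT category, AVG(quantity)
FROM sales
GROUP BY category
HAVING AVG(quantity) > 45

Result:
  Tools: avg=49.00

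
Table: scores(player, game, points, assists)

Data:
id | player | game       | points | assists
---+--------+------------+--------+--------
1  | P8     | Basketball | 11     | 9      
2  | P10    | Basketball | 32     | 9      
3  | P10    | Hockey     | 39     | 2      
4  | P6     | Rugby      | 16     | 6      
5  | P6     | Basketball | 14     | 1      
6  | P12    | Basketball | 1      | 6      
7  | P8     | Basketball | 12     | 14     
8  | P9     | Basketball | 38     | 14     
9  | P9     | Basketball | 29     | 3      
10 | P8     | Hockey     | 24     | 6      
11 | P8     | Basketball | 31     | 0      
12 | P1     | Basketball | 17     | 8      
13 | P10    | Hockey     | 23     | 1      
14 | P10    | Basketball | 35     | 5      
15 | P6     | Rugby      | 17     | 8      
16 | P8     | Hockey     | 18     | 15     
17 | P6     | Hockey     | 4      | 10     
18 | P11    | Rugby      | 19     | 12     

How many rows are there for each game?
SELECT game, COUNT(*) as count
FROM scores
GROUP BY game

Result:
  Basketball: 10
  Hockey: 5
  Rugby: 3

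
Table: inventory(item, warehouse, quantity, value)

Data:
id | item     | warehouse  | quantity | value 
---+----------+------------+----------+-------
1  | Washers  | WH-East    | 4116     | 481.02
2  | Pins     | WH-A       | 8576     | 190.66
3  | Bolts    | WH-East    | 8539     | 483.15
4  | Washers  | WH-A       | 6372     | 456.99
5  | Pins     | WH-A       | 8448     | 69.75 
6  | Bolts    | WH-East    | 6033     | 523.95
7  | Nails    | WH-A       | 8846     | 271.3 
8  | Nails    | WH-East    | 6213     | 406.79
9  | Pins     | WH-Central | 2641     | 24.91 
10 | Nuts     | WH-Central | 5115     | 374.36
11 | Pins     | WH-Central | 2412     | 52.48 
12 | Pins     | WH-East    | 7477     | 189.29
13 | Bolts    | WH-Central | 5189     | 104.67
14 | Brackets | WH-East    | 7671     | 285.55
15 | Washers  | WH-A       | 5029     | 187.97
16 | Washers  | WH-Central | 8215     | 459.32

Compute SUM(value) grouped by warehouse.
SELECT warehouse, SUM(value) as result
FROM inventory
GROUP BY warehouse

Result:
  WH-A: 1176.67
  WH-Central: 1015.74
  WH-East: 2369.75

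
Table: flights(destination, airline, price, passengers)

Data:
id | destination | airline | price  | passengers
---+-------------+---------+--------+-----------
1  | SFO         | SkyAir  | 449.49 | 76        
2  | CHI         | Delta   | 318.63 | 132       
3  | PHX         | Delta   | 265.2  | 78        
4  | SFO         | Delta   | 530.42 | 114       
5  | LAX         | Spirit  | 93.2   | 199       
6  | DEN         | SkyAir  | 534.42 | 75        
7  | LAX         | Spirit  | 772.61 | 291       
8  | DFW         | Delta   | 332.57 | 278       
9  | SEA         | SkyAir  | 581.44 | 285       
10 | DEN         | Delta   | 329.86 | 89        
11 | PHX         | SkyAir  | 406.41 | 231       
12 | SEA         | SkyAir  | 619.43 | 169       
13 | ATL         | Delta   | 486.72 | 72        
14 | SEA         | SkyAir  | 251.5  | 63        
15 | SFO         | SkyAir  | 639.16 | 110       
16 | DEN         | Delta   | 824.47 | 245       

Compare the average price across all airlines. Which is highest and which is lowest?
SELECT airline, AVG(price)
FROM flights
GROUP BY airline
ORDER BY AVG(price)

All groups:
  Spirit: 432.91
  Delta: 441.12
  SkyAir: 497.41

Highest: SkyAir (497.41)
Lowest: Spirit (432.91)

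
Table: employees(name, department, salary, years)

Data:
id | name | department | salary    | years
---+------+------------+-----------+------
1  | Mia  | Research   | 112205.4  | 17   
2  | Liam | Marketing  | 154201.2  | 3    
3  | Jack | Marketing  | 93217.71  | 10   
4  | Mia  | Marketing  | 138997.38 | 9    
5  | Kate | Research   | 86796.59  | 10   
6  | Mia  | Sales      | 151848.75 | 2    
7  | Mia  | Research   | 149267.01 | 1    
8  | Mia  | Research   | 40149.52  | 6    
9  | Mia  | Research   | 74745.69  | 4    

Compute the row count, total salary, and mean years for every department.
SELECT department,
       COUNT(*) as cnt,
       SUM(salary) as total_salary,
       AVG(years) as avg_years
FROM employees
GROUP BY department

Result:
  Marketing: 3 records, 386416.29 total salary, 7.33 avg years
  Research: 5 records, 463164.21 total salary, 7.60 avg years
  Sales: 1 records, 151848.75 total salary, 2.00 avg years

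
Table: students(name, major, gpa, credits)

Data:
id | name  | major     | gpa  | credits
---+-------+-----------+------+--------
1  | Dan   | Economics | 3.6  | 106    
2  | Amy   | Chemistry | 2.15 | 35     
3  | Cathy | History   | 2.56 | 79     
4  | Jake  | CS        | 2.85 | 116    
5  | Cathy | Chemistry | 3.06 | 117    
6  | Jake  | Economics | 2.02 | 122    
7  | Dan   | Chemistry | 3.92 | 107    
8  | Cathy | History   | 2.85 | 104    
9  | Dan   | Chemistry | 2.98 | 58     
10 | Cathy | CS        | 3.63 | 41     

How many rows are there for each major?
SELECT major, COUNT(*) as count
FROM students
GROUP BY major

Result:
  CS: 2
  Chemistry: 4
  Economics: 2
  History: 2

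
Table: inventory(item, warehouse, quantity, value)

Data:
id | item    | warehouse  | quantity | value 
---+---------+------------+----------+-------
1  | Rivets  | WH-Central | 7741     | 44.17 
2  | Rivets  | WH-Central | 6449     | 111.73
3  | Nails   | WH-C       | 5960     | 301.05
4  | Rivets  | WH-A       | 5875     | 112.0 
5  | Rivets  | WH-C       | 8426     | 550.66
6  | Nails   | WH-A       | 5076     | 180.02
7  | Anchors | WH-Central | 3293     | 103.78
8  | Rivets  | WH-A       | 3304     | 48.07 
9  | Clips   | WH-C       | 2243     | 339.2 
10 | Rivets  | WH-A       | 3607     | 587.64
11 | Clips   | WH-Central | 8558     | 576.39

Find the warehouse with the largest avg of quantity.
SELECT warehouse, AVG(quantity) as val
FROM inventory
GROUP BY warehouse
ORDER BY val DESC
LIMIT 1

Result: WH-Central with avg(quantity) = 6510.25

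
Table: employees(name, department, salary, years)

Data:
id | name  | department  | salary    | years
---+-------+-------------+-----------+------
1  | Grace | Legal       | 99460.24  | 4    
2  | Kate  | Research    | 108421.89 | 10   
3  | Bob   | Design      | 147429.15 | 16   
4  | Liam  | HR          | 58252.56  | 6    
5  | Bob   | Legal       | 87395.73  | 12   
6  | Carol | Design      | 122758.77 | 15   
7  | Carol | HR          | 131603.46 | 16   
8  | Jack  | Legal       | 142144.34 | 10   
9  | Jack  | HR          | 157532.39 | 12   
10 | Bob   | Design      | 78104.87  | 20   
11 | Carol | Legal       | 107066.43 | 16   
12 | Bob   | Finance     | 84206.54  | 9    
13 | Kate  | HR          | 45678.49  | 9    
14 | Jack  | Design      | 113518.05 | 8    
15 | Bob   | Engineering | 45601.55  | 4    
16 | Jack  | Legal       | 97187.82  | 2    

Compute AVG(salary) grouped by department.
SELECT department, AVG(salary) as result
FROM employees
GROUP BY department

Result:
  Design: 115452.71
  Engineering: 45601.55
  Finance: 84206.54
  HR: 98266.73
  Legal: 106650.91
  Research: 108421.89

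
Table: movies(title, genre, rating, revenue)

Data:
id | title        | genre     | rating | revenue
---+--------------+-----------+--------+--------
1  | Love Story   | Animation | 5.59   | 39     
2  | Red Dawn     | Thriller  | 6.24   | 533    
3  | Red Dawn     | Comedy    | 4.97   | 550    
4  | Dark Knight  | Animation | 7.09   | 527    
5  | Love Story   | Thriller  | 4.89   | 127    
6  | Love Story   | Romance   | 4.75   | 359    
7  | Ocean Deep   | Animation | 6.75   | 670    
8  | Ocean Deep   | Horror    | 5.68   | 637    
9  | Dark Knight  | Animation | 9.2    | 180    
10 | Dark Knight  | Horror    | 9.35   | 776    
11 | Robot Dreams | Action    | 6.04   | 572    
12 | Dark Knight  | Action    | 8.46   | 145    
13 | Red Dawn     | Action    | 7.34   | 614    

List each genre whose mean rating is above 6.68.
SELECT genre, AVG(rating)
FROM movies
GROUP BY genre
HAVING AVG(rating) > 6.68

Result:
  Action: avg=7.28
  Animation: avg=7.16
  Horror: avg=7.52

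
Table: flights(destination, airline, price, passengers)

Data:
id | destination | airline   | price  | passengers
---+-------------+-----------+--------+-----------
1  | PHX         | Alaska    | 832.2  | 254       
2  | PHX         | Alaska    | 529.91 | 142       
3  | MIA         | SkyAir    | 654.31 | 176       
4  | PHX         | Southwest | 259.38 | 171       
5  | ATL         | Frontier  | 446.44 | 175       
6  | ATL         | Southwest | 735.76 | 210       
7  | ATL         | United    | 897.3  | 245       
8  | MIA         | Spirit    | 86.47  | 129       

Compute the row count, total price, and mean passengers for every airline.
SELECT airline,
       COUNT(*) as cnt,
       SUM(price) as total_price,
       AVG(passengers) as avg_passengers
FROM flights
GROUP BY airline

Result:
  Alaska: 2 records, 1362.11 total price, 198.00 avg passengers
  Frontier: 1 records, 446.44 total price, 175.00 avg passengers
  SkyAir: 1 records, 654.31 total price, 176.00 avg passengers
  Southwest: 2 records, 995.14 total price, 190.50 avg passengers
  Spirit: 1 records, 86.47 total price, 129.00 avg passengers
  United: 1 records, 897.30 total price, 245.00 avg passengers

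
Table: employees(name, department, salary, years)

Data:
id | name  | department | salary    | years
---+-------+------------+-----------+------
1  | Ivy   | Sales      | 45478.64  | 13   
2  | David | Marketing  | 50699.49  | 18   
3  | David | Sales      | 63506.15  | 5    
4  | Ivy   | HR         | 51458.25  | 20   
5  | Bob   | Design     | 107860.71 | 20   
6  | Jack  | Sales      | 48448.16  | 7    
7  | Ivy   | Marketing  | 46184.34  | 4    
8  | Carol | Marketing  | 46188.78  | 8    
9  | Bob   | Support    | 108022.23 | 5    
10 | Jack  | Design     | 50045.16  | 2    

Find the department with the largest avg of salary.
SELECT department, AVG(salary) as val
FROM employees
GROUP BY department
ORDER BY val DESC
LIMIT 1

Result: Support with avg(salary) = 108022.23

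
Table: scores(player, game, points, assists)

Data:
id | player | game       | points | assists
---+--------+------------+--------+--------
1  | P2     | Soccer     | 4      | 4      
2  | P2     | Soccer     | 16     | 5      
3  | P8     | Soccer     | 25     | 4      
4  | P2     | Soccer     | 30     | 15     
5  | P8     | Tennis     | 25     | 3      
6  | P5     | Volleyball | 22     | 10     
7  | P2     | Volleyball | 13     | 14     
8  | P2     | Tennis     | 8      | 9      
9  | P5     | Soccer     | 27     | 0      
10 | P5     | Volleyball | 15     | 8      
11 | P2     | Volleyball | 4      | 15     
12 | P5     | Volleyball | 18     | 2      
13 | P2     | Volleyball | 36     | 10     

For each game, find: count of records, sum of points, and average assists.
SELECT game,
       COUNT(*) as cnt,
       SUM(points) as total_points,
       AVG(assists) as avg_assists
FROM scores
GROUP BY game

Result:
  Soccer: 5 records, 102 total points, 5.60 avg assists
  Tennis: 2 records, 33 total points, 6.00 avg assists
  Volleyball: 6 records, 108 total points, 9.83 avg assists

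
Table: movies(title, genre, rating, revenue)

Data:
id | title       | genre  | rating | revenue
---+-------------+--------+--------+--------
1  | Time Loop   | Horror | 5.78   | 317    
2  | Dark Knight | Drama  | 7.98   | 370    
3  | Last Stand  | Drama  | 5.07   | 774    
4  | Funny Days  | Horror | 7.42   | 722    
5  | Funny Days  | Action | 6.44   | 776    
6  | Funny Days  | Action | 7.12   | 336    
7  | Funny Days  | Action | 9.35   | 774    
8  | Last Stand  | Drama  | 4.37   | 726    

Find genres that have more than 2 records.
SELECT genre, COUNT(*) as cnt
FROM movies
GROUP BY genre
HAVING COUNT(*) > 2

Result:
  Action: 3
  Drama: 3

Note: HAVING filters groups after aggregation, WHERE filters rows before.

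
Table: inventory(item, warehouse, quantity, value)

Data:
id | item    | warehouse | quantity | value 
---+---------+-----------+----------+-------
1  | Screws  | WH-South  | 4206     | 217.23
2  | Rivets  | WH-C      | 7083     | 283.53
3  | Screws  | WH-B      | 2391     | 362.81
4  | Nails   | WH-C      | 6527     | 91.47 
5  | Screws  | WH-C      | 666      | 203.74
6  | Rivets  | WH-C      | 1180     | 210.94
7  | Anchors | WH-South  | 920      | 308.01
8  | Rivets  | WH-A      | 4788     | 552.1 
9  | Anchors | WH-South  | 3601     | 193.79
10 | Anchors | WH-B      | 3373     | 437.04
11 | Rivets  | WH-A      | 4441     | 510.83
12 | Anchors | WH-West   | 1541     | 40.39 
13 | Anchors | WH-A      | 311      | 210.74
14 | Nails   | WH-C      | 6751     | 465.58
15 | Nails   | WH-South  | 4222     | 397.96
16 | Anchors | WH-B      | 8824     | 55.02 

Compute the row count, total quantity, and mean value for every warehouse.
SELECT warehouse,
       COUNT(*) as cnt,
       SUM(quantity) as total_quantity,
       AVG(value) as avg_value
FROM inventory
GROUP BY warehouse

Result:
  WH-A: 3 records, 9540 total quantity, 424.56 avg value
  WH-B: 3 records, 14588 total quantity, 284.96 avg value
  WH-C: 5 records, 22207 total quantity, 251.05 avg value
  WH-South: 4 records, 12949 total quantity, 279.25 avg value
  WH-West: 1 records, 1541 total quantity, 40.39 avg value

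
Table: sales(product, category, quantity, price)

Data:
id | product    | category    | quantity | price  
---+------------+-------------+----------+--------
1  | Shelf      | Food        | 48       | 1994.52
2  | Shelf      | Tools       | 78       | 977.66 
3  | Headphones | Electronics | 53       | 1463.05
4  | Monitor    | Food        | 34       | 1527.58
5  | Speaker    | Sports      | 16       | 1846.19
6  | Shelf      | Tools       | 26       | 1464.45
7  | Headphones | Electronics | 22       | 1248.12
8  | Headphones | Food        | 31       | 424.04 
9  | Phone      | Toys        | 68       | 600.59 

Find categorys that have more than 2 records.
SELECT category, COUNT(*) as cnt
FROM sales
GROUP BY category
HAVING COUNT(*) > 2

Result:
  Food: 3

Note: HAVING filters groups after aggregation, WHERE filters rows before.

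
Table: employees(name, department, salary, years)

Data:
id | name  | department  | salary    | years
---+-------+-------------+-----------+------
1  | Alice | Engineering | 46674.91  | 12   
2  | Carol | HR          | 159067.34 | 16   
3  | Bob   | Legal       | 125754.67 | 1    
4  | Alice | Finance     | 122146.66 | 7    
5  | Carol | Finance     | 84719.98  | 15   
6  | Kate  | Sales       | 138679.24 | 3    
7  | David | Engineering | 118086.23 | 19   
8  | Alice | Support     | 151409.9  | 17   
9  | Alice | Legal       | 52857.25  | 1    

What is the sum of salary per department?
SELECT department, SUM(salary) as result
FROM employees
GROUP BY department

Result:
  Engineering: 164761.14
  Finance: 206866.64
  HR: 159067.34
  Legal: 178611.92
  Sales: 138679.24
  Support: 151409.90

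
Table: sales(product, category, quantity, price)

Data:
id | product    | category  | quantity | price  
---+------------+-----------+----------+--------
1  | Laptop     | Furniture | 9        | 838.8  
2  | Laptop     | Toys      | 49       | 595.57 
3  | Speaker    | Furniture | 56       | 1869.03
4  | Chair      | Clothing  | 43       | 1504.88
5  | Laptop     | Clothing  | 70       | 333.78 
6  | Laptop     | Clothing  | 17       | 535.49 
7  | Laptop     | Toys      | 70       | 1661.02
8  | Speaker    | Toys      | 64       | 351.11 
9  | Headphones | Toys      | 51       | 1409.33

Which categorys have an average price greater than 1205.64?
SELECT category, AVG(price)
FROM sales
GROUP BY category
HAVING AVG(price) > 1205.64

Result:
  Furniture: avg=1353.92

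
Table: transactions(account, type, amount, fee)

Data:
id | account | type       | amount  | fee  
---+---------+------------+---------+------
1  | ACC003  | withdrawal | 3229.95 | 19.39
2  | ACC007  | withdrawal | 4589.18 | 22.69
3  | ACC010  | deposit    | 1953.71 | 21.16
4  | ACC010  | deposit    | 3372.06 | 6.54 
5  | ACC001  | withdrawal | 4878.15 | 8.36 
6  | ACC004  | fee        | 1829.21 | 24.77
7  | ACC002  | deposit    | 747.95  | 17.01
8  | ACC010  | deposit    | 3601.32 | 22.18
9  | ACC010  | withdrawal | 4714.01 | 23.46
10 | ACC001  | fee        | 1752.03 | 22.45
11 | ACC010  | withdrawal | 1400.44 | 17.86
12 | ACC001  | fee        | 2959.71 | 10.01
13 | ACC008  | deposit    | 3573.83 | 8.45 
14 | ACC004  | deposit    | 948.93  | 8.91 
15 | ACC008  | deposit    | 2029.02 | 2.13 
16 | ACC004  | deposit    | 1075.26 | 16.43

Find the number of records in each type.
SELECT type, COUNT(*) as count
FROM transactions
GROUP BY type

Result:
  deposit: 8
  fee: 3
  withdrawal: 5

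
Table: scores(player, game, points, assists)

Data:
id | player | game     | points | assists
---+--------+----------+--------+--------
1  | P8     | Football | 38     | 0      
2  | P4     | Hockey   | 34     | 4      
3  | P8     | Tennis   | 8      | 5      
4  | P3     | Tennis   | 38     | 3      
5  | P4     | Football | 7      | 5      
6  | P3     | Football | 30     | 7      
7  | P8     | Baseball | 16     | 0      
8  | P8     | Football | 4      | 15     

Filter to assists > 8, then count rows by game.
SELECT game, COUNT(*)
FROM scores
WHERE assists > 8
GROUP BY game

Note: WHERE filters rows before grouping.

Result:
  Football: 1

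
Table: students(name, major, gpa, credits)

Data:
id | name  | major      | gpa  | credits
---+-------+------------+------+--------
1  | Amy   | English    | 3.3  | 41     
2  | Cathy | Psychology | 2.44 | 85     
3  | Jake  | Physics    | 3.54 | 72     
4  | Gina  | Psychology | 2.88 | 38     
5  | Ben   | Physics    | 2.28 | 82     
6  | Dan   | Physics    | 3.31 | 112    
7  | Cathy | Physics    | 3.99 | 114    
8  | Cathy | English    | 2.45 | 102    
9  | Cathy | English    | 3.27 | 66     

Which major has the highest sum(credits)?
SELECT major, SUM(credits) as val
FROM students
GROUP BY major
ORDER BY val DESC
LIMIT 1

Result: Physics with sum(credits) = 380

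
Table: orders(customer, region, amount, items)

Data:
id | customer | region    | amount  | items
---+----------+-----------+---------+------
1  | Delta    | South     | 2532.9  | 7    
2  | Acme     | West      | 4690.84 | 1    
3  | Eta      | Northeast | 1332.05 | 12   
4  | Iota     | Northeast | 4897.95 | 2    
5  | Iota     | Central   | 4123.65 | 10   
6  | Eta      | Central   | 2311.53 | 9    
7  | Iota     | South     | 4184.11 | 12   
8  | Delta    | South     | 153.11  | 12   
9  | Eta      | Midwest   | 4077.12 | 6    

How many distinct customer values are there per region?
SELECT region, COUNT(DISTINCT customer)
FROM orders
GROUP BY region

Result:
  Central: 2 distinct
  Midwest: 1 distinct
  Northeast: 2 distinct
  South: 2 distinct
  West: 1 distinct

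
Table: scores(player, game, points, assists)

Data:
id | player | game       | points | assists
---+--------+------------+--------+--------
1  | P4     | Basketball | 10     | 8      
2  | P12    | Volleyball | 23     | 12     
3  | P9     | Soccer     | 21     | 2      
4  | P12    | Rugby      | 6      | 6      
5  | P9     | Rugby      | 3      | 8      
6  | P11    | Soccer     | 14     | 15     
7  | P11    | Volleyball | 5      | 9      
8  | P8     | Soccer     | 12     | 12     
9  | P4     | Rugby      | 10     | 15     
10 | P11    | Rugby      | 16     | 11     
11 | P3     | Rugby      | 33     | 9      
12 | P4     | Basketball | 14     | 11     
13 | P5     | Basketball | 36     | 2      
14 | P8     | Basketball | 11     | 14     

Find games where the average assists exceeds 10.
SELECT game, AVG(assists)
FROM scores
GROUP BY game
HAVING AVG(assists) > 10

Result:
  Volleyball: avg=10.50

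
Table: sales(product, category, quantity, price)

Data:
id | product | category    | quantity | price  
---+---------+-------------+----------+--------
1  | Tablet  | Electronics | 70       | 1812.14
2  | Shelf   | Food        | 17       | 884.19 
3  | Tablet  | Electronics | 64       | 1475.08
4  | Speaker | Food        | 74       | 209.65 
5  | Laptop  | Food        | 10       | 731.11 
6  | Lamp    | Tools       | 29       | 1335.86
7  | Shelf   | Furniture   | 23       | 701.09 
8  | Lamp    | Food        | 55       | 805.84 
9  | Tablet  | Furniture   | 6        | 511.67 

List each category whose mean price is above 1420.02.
SELECT category, AVG(price)
FROM sales
GROUP BY category
HAVING AVG(price) > 1420.02

Result:
  Electronics: avg=1643.61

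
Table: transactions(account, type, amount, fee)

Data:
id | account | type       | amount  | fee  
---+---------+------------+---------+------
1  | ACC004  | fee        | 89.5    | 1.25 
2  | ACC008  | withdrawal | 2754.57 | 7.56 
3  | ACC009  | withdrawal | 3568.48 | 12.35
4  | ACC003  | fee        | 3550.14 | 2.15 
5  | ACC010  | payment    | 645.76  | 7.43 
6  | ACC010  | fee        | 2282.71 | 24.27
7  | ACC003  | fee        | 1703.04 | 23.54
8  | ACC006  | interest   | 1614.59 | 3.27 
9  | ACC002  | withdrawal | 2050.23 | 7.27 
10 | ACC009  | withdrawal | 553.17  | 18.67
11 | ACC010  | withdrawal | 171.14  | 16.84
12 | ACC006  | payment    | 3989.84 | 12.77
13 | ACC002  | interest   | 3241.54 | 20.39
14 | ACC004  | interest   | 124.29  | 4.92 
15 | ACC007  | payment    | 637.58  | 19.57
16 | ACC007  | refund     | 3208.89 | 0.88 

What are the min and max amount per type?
SELECT type, MIN(amount), MAX(amount)
FROM transactions
GROUP BY type

Result:
  fee: min=89.50, max=3550.14
  interest: min=124.29, max=3241.54
  payment: min=637.58, max=3989.84
  refund: min=3208.89, max=3208.89
  withdrawal: min=171.14, max=3568.48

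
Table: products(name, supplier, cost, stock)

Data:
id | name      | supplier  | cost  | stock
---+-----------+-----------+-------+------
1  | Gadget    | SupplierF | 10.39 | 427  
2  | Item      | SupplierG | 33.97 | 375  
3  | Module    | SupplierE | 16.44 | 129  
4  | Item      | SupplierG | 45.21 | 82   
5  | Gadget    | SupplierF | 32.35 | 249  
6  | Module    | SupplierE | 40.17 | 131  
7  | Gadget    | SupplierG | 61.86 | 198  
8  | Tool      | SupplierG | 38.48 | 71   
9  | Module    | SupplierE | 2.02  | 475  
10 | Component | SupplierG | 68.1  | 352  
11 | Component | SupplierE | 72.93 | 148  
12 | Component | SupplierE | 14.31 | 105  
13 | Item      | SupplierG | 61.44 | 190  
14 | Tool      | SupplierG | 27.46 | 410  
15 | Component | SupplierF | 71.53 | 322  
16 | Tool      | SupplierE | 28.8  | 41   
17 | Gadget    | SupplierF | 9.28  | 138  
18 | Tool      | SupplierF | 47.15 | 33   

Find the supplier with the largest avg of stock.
SELECT supplier, AVG(stock) as val
FROM products
GROUP BY supplier
ORDER BY val DESC
LIMIT 1

Result: SupplierG with avg(stock) = 239.71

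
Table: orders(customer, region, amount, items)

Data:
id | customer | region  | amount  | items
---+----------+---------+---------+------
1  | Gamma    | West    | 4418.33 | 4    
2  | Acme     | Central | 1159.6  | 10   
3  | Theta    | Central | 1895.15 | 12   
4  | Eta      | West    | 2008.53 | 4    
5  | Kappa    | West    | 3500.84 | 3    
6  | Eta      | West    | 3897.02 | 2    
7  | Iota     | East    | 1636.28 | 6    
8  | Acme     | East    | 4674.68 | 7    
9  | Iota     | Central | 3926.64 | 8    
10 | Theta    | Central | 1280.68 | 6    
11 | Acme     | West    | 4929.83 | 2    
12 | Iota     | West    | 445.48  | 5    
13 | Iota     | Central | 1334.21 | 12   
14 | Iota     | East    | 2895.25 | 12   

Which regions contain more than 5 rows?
SELECT region, COUNT(*) as cnt
FROM orders
GROUP BY region
HAVING COUNT(*) > 5

Result:
  West: 6

Note: HAVING filters groups after aggregation, WHERE filters rows before.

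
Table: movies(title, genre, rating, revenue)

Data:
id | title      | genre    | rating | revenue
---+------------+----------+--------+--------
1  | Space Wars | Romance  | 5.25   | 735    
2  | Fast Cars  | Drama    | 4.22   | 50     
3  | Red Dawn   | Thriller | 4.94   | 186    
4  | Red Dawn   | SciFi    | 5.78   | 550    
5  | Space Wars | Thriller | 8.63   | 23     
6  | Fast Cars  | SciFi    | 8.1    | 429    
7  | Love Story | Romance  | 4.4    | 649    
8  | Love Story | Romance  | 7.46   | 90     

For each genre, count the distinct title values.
SELECT genre, COUNT(DISTINCT title)
FROM movies
GROUP BY genre

Result:
  Drama: 1 distinct
  Romance: 2 distinct
  SciFi: 2 distinct
  Thriller: 2 distinct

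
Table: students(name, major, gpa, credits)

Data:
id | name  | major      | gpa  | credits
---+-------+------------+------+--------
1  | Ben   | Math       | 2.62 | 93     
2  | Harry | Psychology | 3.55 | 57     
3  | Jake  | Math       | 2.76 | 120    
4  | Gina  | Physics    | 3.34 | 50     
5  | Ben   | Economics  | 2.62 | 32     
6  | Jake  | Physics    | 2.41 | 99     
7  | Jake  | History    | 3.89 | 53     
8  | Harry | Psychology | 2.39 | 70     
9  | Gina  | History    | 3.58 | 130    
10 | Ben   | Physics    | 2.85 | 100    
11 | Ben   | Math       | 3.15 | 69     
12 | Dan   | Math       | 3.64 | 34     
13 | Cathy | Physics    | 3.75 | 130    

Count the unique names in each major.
SELECT major, COUNT(DISTINCT name)
FROM students
GROUP BY major

Result:
  Economics: 1 distinct
  History: 2 distinct
  Math: 3 distinct
  Physics: 4 distinct
  Psychology: 1 distinct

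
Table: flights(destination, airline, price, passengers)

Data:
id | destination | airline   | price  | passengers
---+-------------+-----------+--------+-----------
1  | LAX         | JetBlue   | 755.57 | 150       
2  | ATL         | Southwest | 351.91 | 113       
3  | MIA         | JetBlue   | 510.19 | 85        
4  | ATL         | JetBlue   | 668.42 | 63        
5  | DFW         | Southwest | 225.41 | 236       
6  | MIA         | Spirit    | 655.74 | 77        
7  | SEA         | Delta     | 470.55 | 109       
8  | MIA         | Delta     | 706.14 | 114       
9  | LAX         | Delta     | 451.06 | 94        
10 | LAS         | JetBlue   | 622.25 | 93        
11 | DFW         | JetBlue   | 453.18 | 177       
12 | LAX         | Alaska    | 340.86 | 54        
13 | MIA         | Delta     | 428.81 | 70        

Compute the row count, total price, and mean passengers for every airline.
SELECT airline,
       COUNT(*) as cnt,
       SUM(price) as total_price,
       AVG(passengers) as avg_passengers
FROM flights
GROUP BY airline

Result:
  Alaska: 1 records, 340.86 total price, 54.00 avg passengers
  Delta: 4 records, 2056.56 total price, 96.75 avg passengers
  JetBlue: 5 records, 3009.61 total price, 113.60 avg passengers
  Southwest: 2 records, 577.32 total price, 174.50 avg passengers
  Spirit: 1 records, 655.74 total price, 77.00 avg passengers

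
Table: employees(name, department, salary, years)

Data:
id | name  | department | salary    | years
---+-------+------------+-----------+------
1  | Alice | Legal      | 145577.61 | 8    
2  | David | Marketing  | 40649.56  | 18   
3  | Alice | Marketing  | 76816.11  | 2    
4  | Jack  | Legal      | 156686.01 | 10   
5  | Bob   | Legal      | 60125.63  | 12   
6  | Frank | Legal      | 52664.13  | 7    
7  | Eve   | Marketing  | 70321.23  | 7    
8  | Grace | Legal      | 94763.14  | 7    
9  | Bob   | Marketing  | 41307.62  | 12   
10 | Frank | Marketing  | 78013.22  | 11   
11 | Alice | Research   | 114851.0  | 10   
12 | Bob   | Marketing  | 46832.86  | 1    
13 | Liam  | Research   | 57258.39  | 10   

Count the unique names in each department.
SELECT department, COUNT(DISTINCT name)
FROM employees
GROUP BY department

Result:
  Legal: 5 distinct
  Marketing: 5 distinct
  Research: 2 distinct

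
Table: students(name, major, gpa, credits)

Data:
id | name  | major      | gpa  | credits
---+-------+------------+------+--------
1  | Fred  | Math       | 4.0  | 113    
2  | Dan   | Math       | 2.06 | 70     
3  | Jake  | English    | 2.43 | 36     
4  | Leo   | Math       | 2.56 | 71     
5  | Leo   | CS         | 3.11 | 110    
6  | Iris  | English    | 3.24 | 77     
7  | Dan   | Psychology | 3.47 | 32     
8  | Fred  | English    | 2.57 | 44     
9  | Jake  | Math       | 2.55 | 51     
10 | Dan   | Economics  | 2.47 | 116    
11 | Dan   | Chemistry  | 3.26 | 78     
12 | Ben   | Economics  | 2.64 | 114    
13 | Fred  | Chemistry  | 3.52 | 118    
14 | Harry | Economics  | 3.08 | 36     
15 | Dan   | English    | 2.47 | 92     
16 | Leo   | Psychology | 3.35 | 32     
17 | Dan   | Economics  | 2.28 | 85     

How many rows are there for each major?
SELECT major, COUNT(*) as count
FROM students
GROUP BY major

Result:
  CS: 1
  Chemistry: 2
  Economics: 4
  English: 4
  Math: 4
  Psychology: 2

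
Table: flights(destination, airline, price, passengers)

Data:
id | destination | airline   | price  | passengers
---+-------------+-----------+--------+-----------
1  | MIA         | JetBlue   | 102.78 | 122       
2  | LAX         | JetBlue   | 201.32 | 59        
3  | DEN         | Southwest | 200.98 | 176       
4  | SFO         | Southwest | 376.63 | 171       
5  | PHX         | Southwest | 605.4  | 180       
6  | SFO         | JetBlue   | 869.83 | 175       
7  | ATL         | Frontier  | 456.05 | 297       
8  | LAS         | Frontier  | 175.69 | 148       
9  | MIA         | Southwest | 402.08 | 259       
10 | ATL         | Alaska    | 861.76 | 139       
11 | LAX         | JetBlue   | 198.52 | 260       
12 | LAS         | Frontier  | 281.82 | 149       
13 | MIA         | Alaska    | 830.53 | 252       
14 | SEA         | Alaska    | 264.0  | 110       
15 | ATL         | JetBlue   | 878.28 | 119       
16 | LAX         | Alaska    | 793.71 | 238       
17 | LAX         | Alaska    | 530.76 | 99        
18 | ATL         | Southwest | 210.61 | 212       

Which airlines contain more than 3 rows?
SELECT airline, COUNT(*) as cnt
FROM flights
GROUP BY airline
HAVING COUNT(*) > 3

Result:
  Alaska: 5
  JetBlue: 5
  Southwest: 5

Note: HAVING filters groups after aggregation, WHERE filters rows before.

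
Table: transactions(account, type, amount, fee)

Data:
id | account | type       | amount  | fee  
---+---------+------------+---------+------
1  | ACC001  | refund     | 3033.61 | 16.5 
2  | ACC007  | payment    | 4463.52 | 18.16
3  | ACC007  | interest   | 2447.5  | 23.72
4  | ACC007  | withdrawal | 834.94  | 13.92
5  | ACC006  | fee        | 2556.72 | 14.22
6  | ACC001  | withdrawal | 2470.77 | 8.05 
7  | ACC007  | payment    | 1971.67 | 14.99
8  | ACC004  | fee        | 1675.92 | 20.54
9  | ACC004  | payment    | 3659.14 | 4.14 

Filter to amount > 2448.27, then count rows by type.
SELECT type, COUNT(*)
FROM transactions
WHERE amount > 2448.27
GROUP BY type

Note: WHERE filters rows before grouping.

Result:
  fee: 1
  payment: 2
  refund: 1
  withdrawal: 1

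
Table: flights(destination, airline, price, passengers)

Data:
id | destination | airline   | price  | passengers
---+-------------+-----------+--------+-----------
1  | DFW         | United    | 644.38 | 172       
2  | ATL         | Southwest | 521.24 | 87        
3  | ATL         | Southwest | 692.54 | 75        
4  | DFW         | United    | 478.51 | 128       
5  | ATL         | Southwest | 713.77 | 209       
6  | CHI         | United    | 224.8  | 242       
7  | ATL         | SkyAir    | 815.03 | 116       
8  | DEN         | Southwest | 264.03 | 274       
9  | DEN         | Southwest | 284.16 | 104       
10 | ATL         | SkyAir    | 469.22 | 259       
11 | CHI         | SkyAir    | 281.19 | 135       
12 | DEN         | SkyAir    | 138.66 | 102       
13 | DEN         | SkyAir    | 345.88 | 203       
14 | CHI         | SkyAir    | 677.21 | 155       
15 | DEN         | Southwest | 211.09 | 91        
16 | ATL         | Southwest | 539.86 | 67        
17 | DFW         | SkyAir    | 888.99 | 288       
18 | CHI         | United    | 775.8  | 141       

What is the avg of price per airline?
SELECT airline, AVG(price) as result
FROM flights
GROUP BY airline

Result:
  SkyAir: 516.60
  Southwest: 460.96
  United: 530.87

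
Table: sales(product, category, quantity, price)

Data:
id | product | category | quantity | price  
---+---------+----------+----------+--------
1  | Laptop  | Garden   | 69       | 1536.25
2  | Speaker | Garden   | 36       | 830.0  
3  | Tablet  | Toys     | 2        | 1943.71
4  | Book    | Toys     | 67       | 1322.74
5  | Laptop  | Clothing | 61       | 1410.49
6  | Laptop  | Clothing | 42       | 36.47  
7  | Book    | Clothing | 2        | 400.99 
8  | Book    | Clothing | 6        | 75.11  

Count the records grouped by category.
SELECT category, COUNT(*) as count
FROM sales
GROUP BY category

Result:
  Clothing: 4
  Garden: 2
  Toys: 2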